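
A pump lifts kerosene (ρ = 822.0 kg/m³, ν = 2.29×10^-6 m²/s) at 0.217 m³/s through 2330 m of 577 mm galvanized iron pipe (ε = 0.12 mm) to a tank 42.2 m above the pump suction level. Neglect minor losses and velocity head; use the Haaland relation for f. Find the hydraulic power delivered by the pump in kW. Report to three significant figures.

P_hyd ≈ 78.0 kW

V = 4Q/(πD²) = 0.8299 m/s; Re = 2.09×10^5; ε/D = 2.08×10^-4; f = 0.01683
h_f = f(L/D)V²/2g = 2.385 m
Total head H = z + h_f = 42.2 + 2.385 = 44.59 m
P_hyd = ρgQH = 822.0·9.81·0.217·44.59 = 78.02 kW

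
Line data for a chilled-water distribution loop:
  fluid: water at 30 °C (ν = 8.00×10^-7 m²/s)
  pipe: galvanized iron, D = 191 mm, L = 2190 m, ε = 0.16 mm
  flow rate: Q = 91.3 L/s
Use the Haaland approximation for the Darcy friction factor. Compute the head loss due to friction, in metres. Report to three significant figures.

h_f ≈ 114 m

V = 4Q/(πD²) = 4·0.0913/(π·0.191²) = 3.187 m/s
Re = VD/ν = 3.187·0.191/8.00×10^-7 = 7.61×10^5 → turbulent
ε/D = 0.16/191 = 8.38×10^-4
Haaland: f = 0.01925
h_f = f(L/D)V²/(2g) = 0.01925·(2190/0.191)·3.187²/(2·9.81) = 114.2 m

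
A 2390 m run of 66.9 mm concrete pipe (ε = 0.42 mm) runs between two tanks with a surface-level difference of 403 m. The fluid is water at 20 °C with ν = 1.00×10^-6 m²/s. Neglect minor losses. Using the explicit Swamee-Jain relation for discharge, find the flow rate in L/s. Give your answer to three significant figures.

Swamee-Jain (Type II): Q = -0.965·√(gD⁵h_f/L)·ln[ε/(3.7D) + √(3.17ν²L/(gD³h_f))]
√(gD⁵h_f/L) = √(9.81·0.0669⁵·403/2390) = 0.001489
ε/(3.7D) = 0.00170; √(3.17ν²L/(gD³h_f)) = 8.00×10^-5
Q = -0.965·0.001489·ln(0.001777) = 0.009099 m³/s
Check: V = 2.59 m/s, Re = 1.73×10^5, f = 0.03323, h_f = 405 m ≈ 403 m ✓

Q ≈ 9.10 L/s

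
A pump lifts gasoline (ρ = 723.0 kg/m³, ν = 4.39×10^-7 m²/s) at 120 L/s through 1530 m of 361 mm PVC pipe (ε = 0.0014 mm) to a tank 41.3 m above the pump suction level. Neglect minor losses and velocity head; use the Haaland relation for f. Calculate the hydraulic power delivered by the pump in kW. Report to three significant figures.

P_hyd ≈ 38.1 kW

V = 4Q/(πD²) = 1.172 m/s; Re = 9.64×10^5; ε/D = 3.88×10^-6; f = 0.01172
h_f = f(L/D)V²/2g = 3.480 m
Total head H = z + h_f = 41.3 + 3.480 = 44.78 m
P_hyd = ρgQH = 723.0·9.81·0.120·44.78 = 38.11 kW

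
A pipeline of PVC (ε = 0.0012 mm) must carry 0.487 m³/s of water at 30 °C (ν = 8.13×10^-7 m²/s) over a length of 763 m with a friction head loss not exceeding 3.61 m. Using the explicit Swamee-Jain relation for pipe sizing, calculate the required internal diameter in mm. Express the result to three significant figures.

Swamee-Jain (Type III): D = 0.66·[ε^1.25·(LQ²/(gh_f))^4.75 + ν·Q^9.4·(L/(gh_f))^5.2]^0.04
LQ²/(gh_f) = 5.110; L/(gh_f) = 21.55
Term 1 = ε^1.25·(…)^4.75 = 9.20×10^-5; Term 2 = ν·Q^9.4·(…)^5.2 = 0.00806
D = 0.66·(9.20×10^-5 + 0.00806)^0.04 = 0.5445 m = 544 mm
Check: V = 2.09 m/s, Re = 1.40×10^6, f = 0.01104, h_f = 3.45 m ≈ 3.61 m ✓

D ≈ 544 mm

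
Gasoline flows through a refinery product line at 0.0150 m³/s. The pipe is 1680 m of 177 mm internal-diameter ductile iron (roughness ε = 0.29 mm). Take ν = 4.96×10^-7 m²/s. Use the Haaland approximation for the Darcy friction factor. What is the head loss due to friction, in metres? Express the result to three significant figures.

h_f ≈ 4.15 m

V = 4Q/(πD²) = 4·0.0150/(π·0.177²) = 0.6096 m/s
Re = VD/ν = 0.6096·0.177/4.96×10^-7 = 2.18×10^5 → turbulent
ε/D = 0.29/177 = 0.00164
Haaland: f = 0.02310
h_f = f(L/D)V²/(2g) = 0.02310·(1680/0.177)·0.6096²/(2·9.81) = 4.153 m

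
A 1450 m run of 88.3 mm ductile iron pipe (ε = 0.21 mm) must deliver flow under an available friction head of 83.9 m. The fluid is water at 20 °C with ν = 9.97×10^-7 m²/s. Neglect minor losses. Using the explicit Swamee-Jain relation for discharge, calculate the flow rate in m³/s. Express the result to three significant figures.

Swamee-Jain (Type II): Q = -0.965·√(gD⁵h_f/L)·ln[ε/(3.7D) + √(3.17ν²L/(gD³h_f))]
√(gD⁵h_f/L) = √(9.81·0.0883⁵·83.9/1450) = 0.001746
ε/(3.7D) = 6.43×10^-4; √(3.17ν²L/(gD³h_f)) = 8.98×10^-5
Q = -0.965·0.001746·ln(7.326×10^-4) = 0.01216 m³/s
Check: V = 1.99 m/s, Re = 1.76×10^5, f = 0.02562, h_f = 84.6 m ≈ 83.9 m ✓

Q ≈ 0.0122 m³/s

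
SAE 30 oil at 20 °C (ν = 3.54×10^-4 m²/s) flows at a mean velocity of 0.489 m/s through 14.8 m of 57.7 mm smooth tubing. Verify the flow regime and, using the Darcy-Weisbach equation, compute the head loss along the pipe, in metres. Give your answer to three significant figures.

Re = VD/ν = 0.489·0.05770/3.54×10^-4 = 79.7 → laminar (Re < 2300)
f = 64/Re = 0.8030
h_f = f(L/D)V²/(2g) = 0.8030·(14.8/0.05770)·0.489²/(2·9.81) = 2.510 m

h_f ≈ 2.51 m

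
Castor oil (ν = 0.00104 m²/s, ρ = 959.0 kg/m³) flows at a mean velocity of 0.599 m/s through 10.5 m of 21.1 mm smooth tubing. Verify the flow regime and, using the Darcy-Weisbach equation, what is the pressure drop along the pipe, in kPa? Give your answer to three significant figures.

Re = VD/ν = 0.599·0.02110/0.00104 = 12.2 → laminar (Re < 2300)
f = 64/Re = 5.266
h_f = f(L/D)V²/(2g) = 5.266·(10.5/0.02110)·0.599²/(2·9.81) = 47.93 m
Δp = ρg·h_f = 959.0·9.81·47.93 = 450.9 kPa

Δp ≈ 451 kPa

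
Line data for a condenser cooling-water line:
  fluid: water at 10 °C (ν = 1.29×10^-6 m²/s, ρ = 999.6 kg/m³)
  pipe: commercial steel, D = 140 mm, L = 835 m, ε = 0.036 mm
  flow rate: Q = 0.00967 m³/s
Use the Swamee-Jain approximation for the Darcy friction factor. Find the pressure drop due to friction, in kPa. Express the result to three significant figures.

Δp ≈ 24.2 kPa

V = 4Q/(πD²) = 4·0.00967/(π·0.140²) = 0.6282 m/s
Re = VD/ν = 0.6282·0.140/1.29×10^-6 = 6.82×10^4 → turbulent
ε/D = 0.036/140 = 2.57×10^-4
Swamee-Jain: f = 0.02056
h_f = f(L/D)V²/(2g) = 0.02056·(835/0.140)·0.6282²/(2·9.81) = 2.466 m
Δp = ρg·h_f = 999.6·9.81·2.466 = 24.18 kPa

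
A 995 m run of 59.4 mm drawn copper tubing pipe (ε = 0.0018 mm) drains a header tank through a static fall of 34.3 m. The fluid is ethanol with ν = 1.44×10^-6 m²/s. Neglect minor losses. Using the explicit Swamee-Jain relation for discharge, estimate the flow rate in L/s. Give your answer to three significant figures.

Swamee-Jain (Type II): Q = -0.965·√(gD⁵h_f/L)·ln[ε/(3.7D) + √(3.17ν²L/(gD³h_f))]
√(gD⁵h_f/L) = √(9.81·0.0594⁵·34.3/995) = 5.001×10^-4
ε/(3.7D) = 8.19×10^-6; √(3.17ν²L/(gD³h_f)) = 3.05×10^-4
Q = -0.965·5.001×10^-4·ln(3.127×10^-4) = 0.003894 m³/s
Check: V = 1.41 m/s, Re = 5.80×10^4, f = 0.02022, h_f = 34.1 m ≈ 34.3 m ✓

Q ≈ 3.89 L/s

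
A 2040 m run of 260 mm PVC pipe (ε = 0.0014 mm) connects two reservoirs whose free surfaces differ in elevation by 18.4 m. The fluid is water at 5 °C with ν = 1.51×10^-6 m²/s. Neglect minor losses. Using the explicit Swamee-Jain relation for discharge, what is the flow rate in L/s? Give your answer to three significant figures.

Swamee-Jain (Type II): Q = -0.965·√(gD⁵h_f/L)·ln[ε/(3.7D) + √(3.17ν²L/(gD³h_f))]
√(gD⁵h_f/L) = √(9.81·0.260⁵·18.4/2040) = 0.01025
ε/(3.7D) = 1.46×10^-6; √(3.17ν²L/(gD³h_f)) = 6.82×10^-5
Q = -0.965·0.01025·ln(6.963×10^-5) = 0.09471 m³/s
Check: V = 1.78 m/s, Re = 3.07×10^5, f = 0.01438, h_f = 18.3 m ≈ 18.4 m ✓

Q ≈ 94.7 L/s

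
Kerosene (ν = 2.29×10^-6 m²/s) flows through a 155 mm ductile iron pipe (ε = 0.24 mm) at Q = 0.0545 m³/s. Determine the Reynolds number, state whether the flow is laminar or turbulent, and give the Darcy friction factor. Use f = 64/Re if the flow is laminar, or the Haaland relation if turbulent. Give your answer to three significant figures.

V = 4Q/(πD²) = 2.888 m/s
Re = VD/ν = 2.888·0.155/2.29×10^-6 = 1.95×10^5
Re > 4000 → turbulent; ε/D = 0.00155
Haaland: f = 0.02290

Re ≈ 1.95×10^5; turbulent; f ≈ 0.0229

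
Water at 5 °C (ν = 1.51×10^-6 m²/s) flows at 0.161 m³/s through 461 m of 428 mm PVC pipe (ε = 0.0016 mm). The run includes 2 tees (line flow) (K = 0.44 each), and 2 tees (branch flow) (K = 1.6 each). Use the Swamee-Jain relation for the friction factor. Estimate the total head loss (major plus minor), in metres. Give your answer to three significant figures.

V = 4Q/(πD²) = 1.119 m/s; V²/2g = 0.06383 m
Re = 3.17×10^5, ε/D = 3.74×10^-6 → f = 0.01427 (Swamee-Jain)
Major: h_f = f(L/D)·V²/2g = 0.01427·1077·0.06383 = 0.9811 m
Minor: ΣK = 4.08; h_m = ΣK·V²/2g = 0.2604 m
Total H_L = 0.9811 + 0.2604 = 1.241 m

H_L ≈ 1.24 m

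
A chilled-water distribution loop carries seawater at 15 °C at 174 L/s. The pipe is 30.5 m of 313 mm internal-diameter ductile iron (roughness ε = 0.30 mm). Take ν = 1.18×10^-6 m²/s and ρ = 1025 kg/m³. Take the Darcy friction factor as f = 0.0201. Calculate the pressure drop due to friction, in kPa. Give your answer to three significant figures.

V = 4Q/(πD²) = 4·0.174/(π·0.313²) = 2.261 m/s
h_f = f(L/D)V²/(2g) = 0.02010·(30.5/0.313)·2.261²/(2·9.81) = 0.5105 m
Δp = ρg·h_f = 1025·9.81·0.5105 = 5.133 kPa

Δp ≈ 5.13 kPa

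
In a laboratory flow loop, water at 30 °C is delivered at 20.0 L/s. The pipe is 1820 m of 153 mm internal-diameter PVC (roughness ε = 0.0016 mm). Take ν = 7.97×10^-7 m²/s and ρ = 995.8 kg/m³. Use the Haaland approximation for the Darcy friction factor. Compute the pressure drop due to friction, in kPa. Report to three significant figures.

V = 4Q/(πD²) = 4·0.0200/(π·0.153²) = 1.088 m/s
Re = VD/ν = 1.088·0.153/7.97×10^-7 = 2.09×10^5 → turbulent
ε/D = 0.0016/153 = 1.05×10^-5
Haaland: f = 0.01543
h_f = f(L/D)V²/(2g) = 0.01543·(1820/0.153)·1.088²/(2·9.81) = 11.07 m
Δp = ρg·h_f = 995.8·9.81·11.07 = 108.2 kPa

Δp ≈ 108 kPa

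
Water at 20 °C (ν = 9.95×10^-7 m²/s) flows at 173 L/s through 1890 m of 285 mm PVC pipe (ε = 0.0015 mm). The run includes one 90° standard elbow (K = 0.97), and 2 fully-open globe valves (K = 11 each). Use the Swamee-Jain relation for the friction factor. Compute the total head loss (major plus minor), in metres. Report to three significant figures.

H_L ≈ 39.0 m

V = 4Q/(πD²) = 2.712 m/s; V²/2g = 0.3748 m
Re = 7.77×10^5, ε/D = 5.26×10^-6 → f = 0.01223 (Swamee-Jain)
Major: h_f = f(L/D)·V²/2g = 0.01223·6632·0.3748 = 30.40 m
Minor: ΣK = 23.0; h_m = ΣK·V²/2g = 8.610 m
Total H_L = 30.40 + 8.610 = 39.01 m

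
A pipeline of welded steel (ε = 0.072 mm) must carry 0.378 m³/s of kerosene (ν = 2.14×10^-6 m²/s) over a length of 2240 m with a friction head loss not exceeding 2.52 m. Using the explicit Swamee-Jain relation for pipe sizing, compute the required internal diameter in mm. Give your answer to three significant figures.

D ≈ 702 mm

Swamee-Jain (Type III): D = 0.66·[ε^1.25·(LQ²/(gh_f))^4.75 + ν·Q^9.4·(L/(gh_f))^5.2]^0.04
LQ²/(gh_f) = 12.95; L/(gh_f) = 90.61
Term 1 = ε^1.25·(…)^4.75 = 1.27; Term 2 = ν·Q^9.4·(…)^5.2 = 3.44
D = 0.66·(1.27 + 3.44)^0.04 = 0.7022 m = 702 mm
Check: V = 0.976 m/s, Re = 3.20×10^5, f = 0.01532, h_f = 2.37 m ≈ 2.52 m ✓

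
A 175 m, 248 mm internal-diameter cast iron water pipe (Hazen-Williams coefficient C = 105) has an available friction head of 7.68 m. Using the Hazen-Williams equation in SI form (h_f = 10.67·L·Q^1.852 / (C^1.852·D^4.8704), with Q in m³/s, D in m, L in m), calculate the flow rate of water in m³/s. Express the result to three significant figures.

Q ≈ 0.138 m³/s

Rearranging: Q = [h_f·C^1.852·D^4.8704 / (10.67·L)]^(1/1.852)
Q = [7.68·105^1.852·0.248^4.8704 / (10.67·175)]^0.540 = 0.1382 m³/s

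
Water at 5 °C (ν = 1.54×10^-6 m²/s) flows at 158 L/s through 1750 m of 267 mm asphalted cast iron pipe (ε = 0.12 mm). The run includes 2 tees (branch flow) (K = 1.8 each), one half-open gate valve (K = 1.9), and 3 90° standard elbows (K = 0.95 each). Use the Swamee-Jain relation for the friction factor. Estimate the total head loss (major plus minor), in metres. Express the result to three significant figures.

V = 4Q/(πD²) = 2.822 m/s; V²/2g = 0.4059 m
Re = 4.89×10^5, ε/D = 4.49×10^-4 → f = 0.01747 (Swamee-Jain)
Major: h_f = f(L/D)·V²/2g = 0.01747·6554·0.4059 = 46.48 m
Minor: ΣK = 8.35; h_m = ΣK·V²/2g = 3.389 m
Total H_L = 46.48 + 3.389 = 49.87 m

H_L ≈ 49.9 m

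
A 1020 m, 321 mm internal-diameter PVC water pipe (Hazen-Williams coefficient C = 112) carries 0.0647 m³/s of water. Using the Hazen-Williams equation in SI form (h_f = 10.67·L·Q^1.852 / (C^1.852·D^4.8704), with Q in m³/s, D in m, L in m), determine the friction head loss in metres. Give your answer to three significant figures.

h_f ≈ 2.77 m

h_f = 10.67·1020·0.0647^1.852 / (112^1.852·0.321^4.8704) = 2.773 m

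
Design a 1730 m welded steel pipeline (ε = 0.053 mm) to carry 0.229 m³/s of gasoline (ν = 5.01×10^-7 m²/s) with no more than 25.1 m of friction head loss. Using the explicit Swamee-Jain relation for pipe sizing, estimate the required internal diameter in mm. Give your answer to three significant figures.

Swamee-Jain (Type III): D = 0.66·[ε^1.25·(LQ²/(gh_f))^4.75 + ν·Q^9.4·(L/(gh_f))^5.2]^0.04
LQ²/(gh_f) = 0.3684; L/(gh_f) = 7.026
Term 1 = ε^1.25·(…)^4.75 = 3.94×10^-8; Term 2 = ν·Q^9.4·(…)^5.2 = 1.22×10^-8
D = 0.66·(3.94×10^-8 + 1.22×10^-8)^0.04 = 0.3373 m = 337 mm
Check: V = 2.56 m/s, Re = 1.73×10^6, f = 0.01385, h_f = 23.8 m ≈ 25.1 m ✓

D ≈ 337 mm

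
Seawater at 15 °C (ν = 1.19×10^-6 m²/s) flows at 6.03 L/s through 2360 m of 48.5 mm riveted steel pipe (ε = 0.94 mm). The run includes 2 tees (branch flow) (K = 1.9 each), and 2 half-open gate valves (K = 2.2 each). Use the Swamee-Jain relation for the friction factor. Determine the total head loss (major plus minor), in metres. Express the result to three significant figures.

H_L ≈ 1290 m

V = 4Q/(πD²) = 3.264 m/s; V²/2g = 0.5430 m
Re = 1.33×10^5, ε/D = 0.0194 → f = 0.04855 (Swamee-Jain)
Major: h_f = f(L/D)·V²/2g = 0.04855·48660·0.5430 = 1283 m
Minor: ΣK = 8.20; h_m = ΣK·V²/2g = 4.452 m
Total H_L = 1283 + 4.452 = 1287 m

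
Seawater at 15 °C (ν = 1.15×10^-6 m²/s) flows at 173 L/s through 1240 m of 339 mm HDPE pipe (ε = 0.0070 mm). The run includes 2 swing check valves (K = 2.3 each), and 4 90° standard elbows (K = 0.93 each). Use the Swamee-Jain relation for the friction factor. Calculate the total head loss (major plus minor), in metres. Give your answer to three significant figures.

H_L ≈ 10.6 m

V = 4Q/(πD²) = 1.917 m/s; V²/2g = 0.1872 m
Re = 5.65×10^5, ε/D = 2.06×10^-5 → f = 0.01316 (Swamee-Jain)
Major: h_f = f(L/D)·V²/2g = 0.01316·3658·0.1872 = 9.013 m
Minor: ΣK = 8.32; h_m = ΣK·V²/2g = 1.558 m
Total H_L = 9.013 + 1.558 = 10.57 m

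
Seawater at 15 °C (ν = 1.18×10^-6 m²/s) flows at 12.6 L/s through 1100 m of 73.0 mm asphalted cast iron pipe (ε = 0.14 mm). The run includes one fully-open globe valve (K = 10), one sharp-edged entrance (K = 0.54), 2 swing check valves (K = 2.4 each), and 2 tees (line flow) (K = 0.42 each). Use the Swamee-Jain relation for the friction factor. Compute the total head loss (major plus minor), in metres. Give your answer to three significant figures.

V = 4Q/(πD²) = 3.010 m/s; V²/2g = 0.4619 m
Re = 1.86×10^5, ε/D = 0.00192 → f = 0.02432 (Swamee-Jain)
Major: h_f = f(L/D)·V²/2g = 0.02432·15068·0.4619 = 169.3 m
Minor: ΣK = 16.2; h_m = ΣK·V²/2g = 7.474 m
Total H_L = 169.3 + 7.474 = 176.8 m

H_L ≈ 177 m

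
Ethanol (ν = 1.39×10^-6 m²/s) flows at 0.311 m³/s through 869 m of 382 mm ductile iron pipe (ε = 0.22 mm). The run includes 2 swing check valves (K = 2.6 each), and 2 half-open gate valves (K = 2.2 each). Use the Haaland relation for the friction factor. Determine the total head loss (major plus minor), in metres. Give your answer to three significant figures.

V = 4Q/(πD²) = 2.714 m/s; V²/2g = 0.3753 m
Re = 7.46×10^5, ε/D = 5.76×10^-4 → f = 0.01780 (Haaland)
Major: h_f = f(L/D)·V²/2g = 0.01780·2275·0.3753 = 15.20 m
Minor: ΣK = 9.60; h_m = ΣK·V²/2g = 3.603 m
Total H_L = 15.20 + 3.603 = 18.80 m

H_L ≈ 18.8 m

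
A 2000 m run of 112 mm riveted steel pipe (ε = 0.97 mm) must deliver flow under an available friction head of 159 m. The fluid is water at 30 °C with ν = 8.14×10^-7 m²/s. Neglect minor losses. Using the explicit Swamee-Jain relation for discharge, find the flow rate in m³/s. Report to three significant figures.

Swamee-Jain (Type II): Q = -0.965·√(gD⁵h_f/L)·ln[ε/(3.7D) + √(3.17ν²L/(gD³h_f))]
√(gD⁵h_f/L) = √(9.81·0.112⁵·159/2000) = 0.003707
ε/(3.7D) = 0.00234; √(3.17ν²L/(gD³h_f)) = 4.38×10^-5
Q = -0.965·0.003707·ln(0.002385) = 0.02160 m³/s
Check: V = 2.19 m/s, Re = 3.02×10^5, f = 0.03647, h_f = 160 m ≈ 159 m ✓

Q ≈ 0.0216 m³/s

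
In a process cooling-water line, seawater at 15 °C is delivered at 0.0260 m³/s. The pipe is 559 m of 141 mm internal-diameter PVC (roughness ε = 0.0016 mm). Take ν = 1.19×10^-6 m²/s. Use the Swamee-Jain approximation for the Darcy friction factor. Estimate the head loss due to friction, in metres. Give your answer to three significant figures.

V = 4Q/(πD²) = 4·0.0260/(π·0.141²) = 1.665 m/s
Re = VD/ν = 1.665·0.141/1.19×10^-6 = 1.97×10^5 → turbulent
ε/D = 0.0016/141 = 1.13×10^-5
Swamee-Jain: f = 0.01568
h_f = f(L/D)V²/(2g) = 0.01568·(559/0.141)·1.665²/(2·9.81) = 8.783 m

h_f ≈ 8.78 m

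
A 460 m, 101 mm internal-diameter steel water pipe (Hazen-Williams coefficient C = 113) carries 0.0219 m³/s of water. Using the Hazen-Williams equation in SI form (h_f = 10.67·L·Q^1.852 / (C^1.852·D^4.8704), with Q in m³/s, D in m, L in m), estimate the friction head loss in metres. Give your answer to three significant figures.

h_f ≈ 46.2 m

h_f = 10.67·460·0.0219^1.852 / (113^1.852·0.101^4.8704) = 46.18 m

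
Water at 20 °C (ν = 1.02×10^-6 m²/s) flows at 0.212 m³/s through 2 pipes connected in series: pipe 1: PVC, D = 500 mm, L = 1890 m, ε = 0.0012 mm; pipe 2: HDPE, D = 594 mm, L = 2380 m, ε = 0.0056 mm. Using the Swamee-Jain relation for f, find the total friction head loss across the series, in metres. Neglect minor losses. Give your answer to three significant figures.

H ≈ 4.53 m

Pipe 1: V = 1.080 m/s, Re = 5.29×10^5, ε/D = 2.40×10^-6, f = 0.01300, h_1 = f(L/D)V²/2g = 2.919 m
Pipe 2: V = 0.7650 m/s, Re = 4.46×10^5, ε/D = 9.43×10^-6, f = 0.01351, h_2 = f(L/D)V²/2g = 1.614 m
Series → Q common, losses add: H = Σh = 4.534 m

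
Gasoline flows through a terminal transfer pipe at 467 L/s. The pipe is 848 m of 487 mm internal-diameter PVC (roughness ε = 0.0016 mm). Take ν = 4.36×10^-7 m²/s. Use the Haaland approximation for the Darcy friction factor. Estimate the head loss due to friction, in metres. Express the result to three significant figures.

V = 4Q/(πD²) = 4·0.467/(π·0.487²) = 2.507 m/s
Re = VD/ν = 2.507·0.487/4.36×10^-7 = 2.80×10^6 → turbulent
ε/D = 0.0016/487 = 3.29×10^-6
Haaland: f = 0.009927
h_f = f(L/D)V²/(2g) = 0.009927·(848/0.487)·2.507²/(2·9.81) = 5.538 m

h_f ≈ 5.54 m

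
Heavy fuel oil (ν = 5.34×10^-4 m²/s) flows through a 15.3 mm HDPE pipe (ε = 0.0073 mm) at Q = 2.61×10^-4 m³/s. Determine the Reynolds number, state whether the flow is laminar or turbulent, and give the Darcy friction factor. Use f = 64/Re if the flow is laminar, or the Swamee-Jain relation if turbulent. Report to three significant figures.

Re ≈ 40.7; laminar; f = 64/Re ≈ 1.57

V = 4Q/(πD²) = 1.420 m/s
Re = VD/ν = 1.420·0.0153/5.34×10^-4 = 40.7
Re < 2300 → laminar → f = 64/Re = 1.573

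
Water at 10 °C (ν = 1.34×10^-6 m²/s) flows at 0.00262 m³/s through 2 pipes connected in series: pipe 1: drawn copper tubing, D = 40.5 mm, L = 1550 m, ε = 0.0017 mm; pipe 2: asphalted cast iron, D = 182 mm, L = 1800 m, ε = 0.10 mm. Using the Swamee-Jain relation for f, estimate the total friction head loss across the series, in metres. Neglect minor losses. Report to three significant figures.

H ≈ 162 m

Pipe 1: V = 2.034 m/s, Re = 6.15×10^4, ε/D = 4.20×10^-5, f = 0.02002, h_1 = f(L/D)V²/2g = 161.5 m
Pipe 2: V = 0.1007 m/s, Re = 1.37×10^4, ε/D = 5.49×10^-4, f = 0.02956, h_2 = f(L/D)V²/2g = 0.1512 m
Series → Q common, losses add: H = Σh = 161.7 m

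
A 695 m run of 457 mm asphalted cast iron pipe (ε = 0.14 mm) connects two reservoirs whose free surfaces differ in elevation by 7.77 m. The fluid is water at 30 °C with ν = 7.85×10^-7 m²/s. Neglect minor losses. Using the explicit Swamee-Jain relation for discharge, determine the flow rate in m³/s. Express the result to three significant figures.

Q ≈ 0.417 m³/s

Swamee-Jain (Type II): Q = -0.965·√(gD⁵h_f/L)·ln[ε/(3.7D) + √(3.17ν²L/(gD³h_f))]
√(gD⁵h_f/L) = √(9.81·0.457⁵·7.77/695) = 0.04676
ε/(3.7D) = 8.28×10^-5; √(3.17ν²L/(gD³h_f)) = 1.37×10^-5
Q = -0.965·0.04676·ln(9.646×10^-5) = 0.4172 m³/s
Check: V = 2.54 m/s, Re = 1.48×10^6, f = 0.01559, h_f = 7.82 m ≈ 7.77 m ✓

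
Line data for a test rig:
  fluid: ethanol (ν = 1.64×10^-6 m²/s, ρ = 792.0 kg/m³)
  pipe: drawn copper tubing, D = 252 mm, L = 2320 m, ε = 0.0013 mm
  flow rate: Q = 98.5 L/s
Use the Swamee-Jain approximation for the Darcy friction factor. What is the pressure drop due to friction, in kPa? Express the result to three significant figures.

V = 4Q/(πD²) = 4·0.0985/(π·0.252²) = 1.975 m/s
Re = VD/ν = 1.975·0.252/1.64×10^-6 = 3.03×10^5 → turbulent
ε/D = 0.0013/252 = 5.16×10^-6
Swamee-Jain: f = 0.01440
h_f = f(L/D)V²/(2g) = 0.01440·(2320/0.252)·1.975²/(2·9.81) = 26.36 m
Δp = ρg·h_f = 792.0·9.81·26.36 = 204.8 kPa

Δp ≈ 205 kPa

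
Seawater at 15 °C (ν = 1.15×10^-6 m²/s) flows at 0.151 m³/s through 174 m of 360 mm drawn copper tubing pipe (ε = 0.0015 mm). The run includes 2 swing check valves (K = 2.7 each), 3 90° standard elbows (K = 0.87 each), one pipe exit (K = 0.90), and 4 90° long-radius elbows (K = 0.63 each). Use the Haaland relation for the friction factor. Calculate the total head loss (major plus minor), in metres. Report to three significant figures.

H_L ≈ 2.00 m

V = 4Q/(πD²) = 1.483 m/s; V²/2g = 0.1122 m
Re = 4.64×10^5, ε/D = 4.17×10^-6 → f = 0.01328 (Haaland)
Major: h_f = f(L/D)·V²/2g = 0.01328·483.3·0.1122 = 0.7200 m
Minor: ΣK = 11.4; h_m = ΣK·V²/2g = 1.282 m
Total H_L = 0.7200 + 1.282 = 2.002 m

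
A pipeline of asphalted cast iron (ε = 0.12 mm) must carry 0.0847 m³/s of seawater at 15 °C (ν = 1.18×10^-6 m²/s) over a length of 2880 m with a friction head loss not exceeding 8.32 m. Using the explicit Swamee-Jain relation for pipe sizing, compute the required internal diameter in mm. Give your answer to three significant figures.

Swamee-Jain (Type III): D = 0.66·[ε^1.25·(LQ²/(gh_f))^4.75 + ν·Q^9.4·(L/(gh_f))^5.2]^0.04
LQ²/(gh_f) = 0.2531; L/(gh_f) = 35.29
Term 1 = ε^1.25·(…)^4.75 = 1.84×10^-8; Term 2 = ν·Q^9.4·(…)^5.2 = 1.10×10^-8
D = 0.66·(1.84×10^-8 + 1.10×10^-8)^0.04 = 0.3298 m = 330 mm
Check: V = 0.991 m/s, Re = 2.77×10^5, f = 0.01761, h_f = 7.70 m ≈ 8.32 m ✓

D ≈ 330 mm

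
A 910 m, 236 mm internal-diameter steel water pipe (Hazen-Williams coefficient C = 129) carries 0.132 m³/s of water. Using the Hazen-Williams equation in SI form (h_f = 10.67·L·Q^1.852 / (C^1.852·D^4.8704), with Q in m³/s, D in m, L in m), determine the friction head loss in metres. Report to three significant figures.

h_f ≈ 31.9 m

h_f = 10.67·910·0.132^1.852 / (129^1.852·0.236^4.8704) = 31.91 m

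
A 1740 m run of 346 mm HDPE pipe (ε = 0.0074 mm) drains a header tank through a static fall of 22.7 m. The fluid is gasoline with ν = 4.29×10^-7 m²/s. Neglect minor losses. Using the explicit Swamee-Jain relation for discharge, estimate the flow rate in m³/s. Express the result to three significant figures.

Q ≈ 0.268 m³/s

Swamee-Jain (Type II): Q = -0.965·√(gD⁵h_f/L)·ln[ε/(3.7D) + √(3.17ν²L/(gD³h_f))]
√(gD⁵h_f/L) = √(9.81·0.346⁵·22.7/1740) = 0.02519
ε/(3.7D) = 5.78×10^-6; √(3.17ν²L/(gD³h_f)) = 1.05×10^-5
Q = -0.965·0.02519·ln(1.627×10^-5) = 0.2680 m³/s
Check: V = 2.85 m/s, Re = 2.30×10^6, f = 0.01094, h_f = 22.8 m ≈ 22.7 m ✓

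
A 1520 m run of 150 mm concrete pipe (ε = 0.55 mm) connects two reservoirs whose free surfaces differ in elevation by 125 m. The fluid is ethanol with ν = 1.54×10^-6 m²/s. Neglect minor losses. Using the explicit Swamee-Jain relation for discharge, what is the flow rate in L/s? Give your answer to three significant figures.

Swamee-Jain (Type II): Q = -0.965·√(gD⁵h_f/L)·ln[ε/(3.7D) + √(3.17ν²L/(gD³h_f))]
√(gD⁵h_f/L) = √(9.81·0.150⁵·125/1520) = 0.007827
ε/(3.7D) = 9.91×10^-4; √(3.17ν²L/(gD³h_f)) = 5.25×10^-5
Q = -0.965·0.007827·ln(0.001044) = 0.05185 m³/s
Check: V = 2.93 m/s, Re = 2.86×10^5, f = 0.02826, h_f = 126 m ≈ 125 m ✓

Q ≈ 51.9 L/s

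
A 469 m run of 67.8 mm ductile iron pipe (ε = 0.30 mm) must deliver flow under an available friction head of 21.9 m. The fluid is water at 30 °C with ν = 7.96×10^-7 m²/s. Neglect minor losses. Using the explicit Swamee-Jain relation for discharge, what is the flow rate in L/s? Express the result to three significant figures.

Swamee-Jain (Type II): Q = -0.965·√(gD⁵h_f/L)·ln[ε/(3.7D) + √(3.17ν²L/(gD³h_f))]
√(gD⁵h_f/L) = √(9.81·0.0678⁵·21.9/469) = 8.101×10^-4
ε/(3.7D) = 0.00120; √(3.17ν²L/(gD³h_f)) = 1.19×10^-4
Q = -0.965·8.101×10^-4·ln(0.001314) = 0.005186 m³/s
Check: V = 1.44 m/s, Re = 1.22×10^5, f = 0.03034, h_f = 22.1 m ≈ 21.9 m ✓

Q ≈ 5.19 L/s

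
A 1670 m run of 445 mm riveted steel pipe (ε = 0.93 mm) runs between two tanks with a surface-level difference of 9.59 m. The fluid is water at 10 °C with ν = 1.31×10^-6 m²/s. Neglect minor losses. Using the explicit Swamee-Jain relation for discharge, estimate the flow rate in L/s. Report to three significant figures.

Q ≈ 225 L/s

Swamee-Jain (Type II): Q = -0.965·√(gD⁵h_f/L)·ln[ε/(3.7D) + √(3.17ν²L/(gD³h_f))]
√(gD⁵h_f/L) = √(9.81·0.445⁵·9.59/1670) = 0.03135
ε/(3.7D) = 5.65×10^-4; √(3.17ν²L/(gD³h_f)) = 3.31×10^-5
Q = -0.965·0.03135·ln(5.979×10^-4) = 0.2246 m³/s
Check: V = 1.44 m/s, Re = 4.90×10^5, f = 0.02417, h_f = 9.64 m ≈ 9.59 m ✓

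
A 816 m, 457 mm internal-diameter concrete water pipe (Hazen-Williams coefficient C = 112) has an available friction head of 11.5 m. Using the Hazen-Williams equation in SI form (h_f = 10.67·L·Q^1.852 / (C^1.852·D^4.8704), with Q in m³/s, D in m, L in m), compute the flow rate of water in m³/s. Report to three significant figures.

Q ≈ 0.398 m³/s

Rearranging: Q = [h_f·C^1.852·D^4.8704 / (10.67·L)]^(1/1.852)
Q = [11.5·112^1.852·0.457^4.8704 / (10.67·816)]^0.540 = 0.3983 m³/s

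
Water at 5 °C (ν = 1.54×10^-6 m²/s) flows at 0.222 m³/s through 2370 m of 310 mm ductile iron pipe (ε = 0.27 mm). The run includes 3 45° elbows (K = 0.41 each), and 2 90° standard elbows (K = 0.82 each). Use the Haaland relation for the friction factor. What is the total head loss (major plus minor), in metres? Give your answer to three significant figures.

H_L ≈ 67.1 m

V = 4Q/(πD²) = 2.941 m/s; V²/2g = 0.4409 m
Re = 5.92×10^5, ε/D = 8.71×10^-4 → f = 0.01952 (Haaland)
Major: h_f = f(L/D)·V²/2g = 0.01952·7645·0.4409 = 65.80 m
Minor: ΣK = 2.87; h_m = ΣK·V²/2g = 1.266 m
Total H_L = 65.80 + 1.266 = 67.06 m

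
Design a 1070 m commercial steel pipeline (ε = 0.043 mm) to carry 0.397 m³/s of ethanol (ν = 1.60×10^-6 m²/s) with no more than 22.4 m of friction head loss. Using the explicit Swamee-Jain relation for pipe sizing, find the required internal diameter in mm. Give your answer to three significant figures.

Swamee-Jain (Type III): D = 0.66·[ε^1.25·(LQ²/(gh_f))^4.75 + ν·Q^9.4·(L/(gh_f))^5.2]^0.04
LQ²/(gh_f) = 0.7674; L/(gh_f) = 4.869
Term 1 = ε^1.25·(…)^4.75 = 9.90×10^-7; Term 2 = ν·Q^9.4·(…)^5.2 = 1.02×10^-6
D = 0.66·(9.90×10^-7 + 1.02×10^-6)^0.04 = 0.3905 m = 391 mm
Check: V = 3.31 m/s, Re = 8.09×10^5, f = 0.01390, h_f = 21.3 m ≈ 22.4 m ✓

D ≈ 391 mm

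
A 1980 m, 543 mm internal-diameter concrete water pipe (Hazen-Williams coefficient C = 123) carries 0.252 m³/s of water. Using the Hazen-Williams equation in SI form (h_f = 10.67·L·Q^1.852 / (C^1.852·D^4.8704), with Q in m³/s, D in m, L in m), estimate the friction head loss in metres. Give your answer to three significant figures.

h_f = 10.67·1980·0.252^1.852 / (123^1.852·0.543^4.8704) = 4.339 m

h_f ≈ 4.34 m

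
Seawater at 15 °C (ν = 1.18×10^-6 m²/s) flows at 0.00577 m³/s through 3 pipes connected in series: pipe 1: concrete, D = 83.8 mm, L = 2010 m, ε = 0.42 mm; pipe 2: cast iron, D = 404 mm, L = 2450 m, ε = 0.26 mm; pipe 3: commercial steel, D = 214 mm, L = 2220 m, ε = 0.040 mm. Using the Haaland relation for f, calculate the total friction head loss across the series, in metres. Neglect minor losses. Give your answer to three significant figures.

H ≈ 42.6 m

Pipe 1: V = 1.046 m/s, Re = 7.43×10^4, ε/D = 0.00501, f = 0.03158, h_1 = f(L/D)V²/2g = 42.26 m
Pipe 2: V = 0.04501 m/s, Re = 1.54×10^4, ε/D = 6.44×10^-4, f = 0.02854, h_2 = f(L/D)V²/2g = 0.01787 m
Pipe 3: V = 0.1604 m/s, Re = 2.91×10^4, ε/D = 1.87×10^-4, f = 0.02388, h_3 = f(L/D)V²/2g = 0.3250 m
Series → Q common, losses add: H = Σh = 42.60 m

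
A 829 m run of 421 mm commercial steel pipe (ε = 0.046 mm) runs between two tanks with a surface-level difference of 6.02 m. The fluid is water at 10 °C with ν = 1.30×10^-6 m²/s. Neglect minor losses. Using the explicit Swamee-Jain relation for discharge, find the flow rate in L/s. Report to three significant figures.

Swamee-Jain (Type II): Q = -0.965·√(gD⁵h_f/L)·ln[ε/(3.7D) + √(3.17ν²L/(gD³h_f))]
√(gD⁵h_f/L) = √(9.81·0.421⁵·6.02/829) = 0.03069
ε/(3.7D) = 2.95×10^-5; √(3.17ν²L/(gD³h_f)) = 3.17×10^-5
Q = -0.965·0.03069·ln(6.128×10^-5) = 0.2873 m³/s
Check: V = 2.06 m/s, Re = 6.68×10^5, f = 0.01414, h_f = 6.04 m ≈ 6.02 m ✓

Q ≈ 287 L/s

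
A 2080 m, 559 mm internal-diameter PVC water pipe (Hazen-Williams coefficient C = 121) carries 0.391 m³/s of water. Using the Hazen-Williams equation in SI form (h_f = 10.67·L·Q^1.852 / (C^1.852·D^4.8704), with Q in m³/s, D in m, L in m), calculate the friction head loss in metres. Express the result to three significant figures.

h_f = 10.67·2080·0.391^1.852 / (121^1.852·0.559^4.8704) = 9.201 m

h_f ≈ 9.20 m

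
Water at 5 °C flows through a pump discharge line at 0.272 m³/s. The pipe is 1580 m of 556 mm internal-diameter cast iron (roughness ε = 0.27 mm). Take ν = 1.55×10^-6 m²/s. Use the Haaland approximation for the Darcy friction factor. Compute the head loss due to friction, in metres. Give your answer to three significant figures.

h_f ≈ 3.21 m

V = 4Q/(πD²) = 4·0.272/(π·0.556²) = 1.120 m/s
Re = VD/ν = 1.120·0.556/1.55×10^-6 = 4.02×10^5 → turbulent
ε/D = 0.27/556 = 4.86×10^-4
Haaland: f = 0.01768
h_f = f(L/D)V²/(2g) = 0.01768·(1580/0.556)·1.120²/(2·9.81) = 3.213 m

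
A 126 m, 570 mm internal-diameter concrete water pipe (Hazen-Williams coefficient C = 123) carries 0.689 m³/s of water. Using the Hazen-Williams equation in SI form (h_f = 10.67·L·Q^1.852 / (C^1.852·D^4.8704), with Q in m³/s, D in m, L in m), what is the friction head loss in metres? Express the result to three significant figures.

h_f = 10.67·126·0.689^1.852 / (123^1.852·0.570^4.8704) = 1.404 m

h_f ≈ 1.40 m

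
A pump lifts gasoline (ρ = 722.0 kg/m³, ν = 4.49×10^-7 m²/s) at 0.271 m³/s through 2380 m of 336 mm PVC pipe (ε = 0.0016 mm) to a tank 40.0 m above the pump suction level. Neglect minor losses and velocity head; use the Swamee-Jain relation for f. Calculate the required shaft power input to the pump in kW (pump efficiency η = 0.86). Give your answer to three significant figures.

V = 4Q/(πD²) = 3.056 m/s; Re = 2.29×10^6; ε/D = 4.76×10^-6; f = 0.01035
h_f = f(L/D)V²/2g = 34.89 m
Total head H = z + h_f = 40.0 + 34.89 = 74.89 m
P_hyd = ρgQH = 722.0·9.81·0.271·74.89 = 143.7 kW
P_shaft = P_hyd/η = 143.7/0.86 = 167.1 kW

P_shaft ≈ 167 kW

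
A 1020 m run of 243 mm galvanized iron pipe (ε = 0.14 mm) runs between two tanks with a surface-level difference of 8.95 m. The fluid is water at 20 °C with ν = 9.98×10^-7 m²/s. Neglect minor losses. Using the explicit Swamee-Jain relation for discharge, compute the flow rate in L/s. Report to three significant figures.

Swamee-Jain (Type II): Q = -0.965·√(gD⁵h_f/L)·ln[ε/(3.7D) + √(3.17ν²L/(gD³h_f))]
√(gD⁵h_f/L) = √(9.81·0.243⁵·8.95/1020) = 0.008540
ε/(3.7D) = 1.56×10^-4; √(3.17ν²L/(gD³h_f)) = 5.06×10^-5
Q = -0.965·0.008540·ln(2.063×10^-4) = 0.06994 m³/s
Check: V = 1.51 m/s, Re = 3.67×10^5, f = 0.01852, h_f = 9.01 m ≈ 8.95 m ✓

Q ≈ 69.9 L/s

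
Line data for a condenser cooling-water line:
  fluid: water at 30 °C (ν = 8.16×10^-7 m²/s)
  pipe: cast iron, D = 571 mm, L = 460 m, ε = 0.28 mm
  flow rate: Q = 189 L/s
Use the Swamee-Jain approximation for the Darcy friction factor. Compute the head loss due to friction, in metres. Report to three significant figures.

h_f ≈ 0.396 m

V = 4Q/(πD²) = 4·0.189/(π·0.571²) = 0.7381 m/s
Re = VD/ν = 0.7381·0.571/8.16×10^-7 = 5.16×10^5 → turbulent
ε/D = 0.28/571 = 4.90×10^-4
Swamee-Jain: f = 0.01769
h_f = f(L/D)V²/(2g) = 0.01769·(460/0.571)·0.7381²/(2·9.81) = 0.3956 m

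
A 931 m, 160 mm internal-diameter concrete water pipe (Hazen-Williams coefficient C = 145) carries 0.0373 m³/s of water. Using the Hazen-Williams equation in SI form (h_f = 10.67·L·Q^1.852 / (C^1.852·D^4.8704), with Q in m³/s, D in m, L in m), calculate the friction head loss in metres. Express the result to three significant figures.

h_f ≈ 16.8 m

h_f = 10.67·931·0.0373^1.852 / (145^1.852·0.160^4.8704) = 16.80 m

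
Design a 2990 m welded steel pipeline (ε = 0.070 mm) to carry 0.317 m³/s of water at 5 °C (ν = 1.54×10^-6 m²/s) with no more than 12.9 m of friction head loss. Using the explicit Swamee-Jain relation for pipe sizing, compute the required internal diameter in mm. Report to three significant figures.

D ≈ 497 mm

Swamee-Jain (Type III): D = 0.66·[ε^1.25·(LQ²/(gh_f))^4.75 + ν·Q^9.4·(L/(gh_f))^5.2]^0.04
LQ²/(gh_f) = 2.374; L/(gh_f) = 23.63
Term 1 = ε^1.25·(…)^4.75 = 3.89×10^-4; Term 2 = ν·Q^9.4·(…)^5.2 = 4.36×10^-4
D = 0.66·(3.89×10^-4 + 4.36×10^-4)^0.04 = 0.4968 m = 497 mm
Check: V = 1.64 m/s, Re = 5.28×10^5, f = 0.01484, h_f = 12.2 m ≈ 12.9 m ✓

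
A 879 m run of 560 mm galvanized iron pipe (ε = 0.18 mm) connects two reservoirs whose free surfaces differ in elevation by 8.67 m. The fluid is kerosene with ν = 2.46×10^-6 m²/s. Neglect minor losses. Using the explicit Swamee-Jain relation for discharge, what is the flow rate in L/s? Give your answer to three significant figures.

Q ≈ 636 L/s

Swamee-Jain (Type II): Q = -0.965·√(gD⁵h_f/L)·ln[ε/(3.7D) + √(3.17ν²L/(gD³h_f))]
√(gD⁵h_f/L) = √(9.81·0.560⁵·8.67/879) = 0.07300
ε/(3.7D) = 8.69×10^-5; √(3.17ν²L/(gD³h_f)) = 3.36×10^-5
Q = -0.965·0.07300·ln(1.205×10^-4) = 0.6357 m³/s
Check: V = 2.58 m/s, Re = 5.88×10^5, f = 0.01637, h_f = 8.73 m ≈ 8.67 m ✓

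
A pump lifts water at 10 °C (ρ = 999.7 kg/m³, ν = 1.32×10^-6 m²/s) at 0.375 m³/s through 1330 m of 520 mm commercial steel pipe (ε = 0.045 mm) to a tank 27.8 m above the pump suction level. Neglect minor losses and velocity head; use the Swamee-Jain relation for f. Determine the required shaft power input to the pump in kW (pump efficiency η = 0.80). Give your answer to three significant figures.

V = 4Q/(πD²) = 1.766 m/s; Re = 6.96×10^5; ε/D = 8.65×10^-5; f = 0.01378
h_f = f(L/D)V²/2g = 5.602 m
Total head H = z + h_f = 27.8 + 5.602 = 33.40 m
P_hyd = ρgQH = 999.7·9.81·0.375·33.40 = 122.8 kW
P_shaft = P_hyd/η = 122.8/0.80 = 153.5 kW

P_shaft ≈ 154 kW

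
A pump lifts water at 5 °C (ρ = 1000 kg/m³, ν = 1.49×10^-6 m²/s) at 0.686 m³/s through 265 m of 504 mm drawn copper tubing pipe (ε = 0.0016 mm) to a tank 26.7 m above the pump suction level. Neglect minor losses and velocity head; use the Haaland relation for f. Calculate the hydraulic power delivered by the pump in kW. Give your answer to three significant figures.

V = 4Q/(πD²) = 3.439 m/s; Re = 1.16×10^6; ε/D = 3.17×10^-6; f = 0.01136
h_f = f(L/D)V²/2g = 3.598 m
Total head H = z + h_f = 26.7 + 3.598 = 30.30 m
P_hyd = ρgQH = 1000·9.81·0.686·30.30 = 203.9 kW

P_hyd ≈ 204 kW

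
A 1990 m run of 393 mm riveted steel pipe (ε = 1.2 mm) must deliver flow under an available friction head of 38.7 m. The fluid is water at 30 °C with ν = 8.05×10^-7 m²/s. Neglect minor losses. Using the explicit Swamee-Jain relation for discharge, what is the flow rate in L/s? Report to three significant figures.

Swamee-Jain (Type II): Q = -0.965·√(gD⁵h_f/L)·ln[ε/(3.7D) + √(3.17ν²L/(gD³h_f))]
√(gD⁵h_f/L) = √(9.81·0.393⁵·38.7/1990) = 0.04229
ε/(3.7D) = 8.25×10^-4; √(3.17ν²L/(gD³h_f)) = 1.33×10^-5
Q = -0.965·0.04229·ln(8.386×10^-4) = 0.2891 m³/s
Check: V = 2.38 m/s, Re = 1.16×10^6, f = 0.02647, h_f = 38.8 m ≈ 38.7 m ✓

Q ≈ 289 L/s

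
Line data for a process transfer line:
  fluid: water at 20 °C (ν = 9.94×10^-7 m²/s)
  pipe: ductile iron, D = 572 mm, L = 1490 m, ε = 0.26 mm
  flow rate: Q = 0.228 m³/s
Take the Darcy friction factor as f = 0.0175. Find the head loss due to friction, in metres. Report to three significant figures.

V = 4Q/(πD²) = 4·0.228/(π·0.572²) = 0.8873 m/s
h_f = f(L/D)V²/(2g) = 0.01750·(1490/0.572)·0.8873²/(2·9.81) = 1.829 m

h_f ≈ 1.83 m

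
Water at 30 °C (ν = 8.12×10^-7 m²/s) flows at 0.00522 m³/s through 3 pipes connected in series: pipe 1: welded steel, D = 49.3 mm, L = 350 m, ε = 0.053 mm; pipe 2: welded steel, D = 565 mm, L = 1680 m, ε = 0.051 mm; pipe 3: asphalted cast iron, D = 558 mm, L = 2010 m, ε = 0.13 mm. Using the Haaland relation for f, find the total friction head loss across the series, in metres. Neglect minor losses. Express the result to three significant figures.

H ≈ 58.0 m

Pipe 1: V = 2.735 m/s, Re = 1.66×10^5, ε/D = 0.00108, f = 0.02143, h_1 = f(L/D)V²/2g = 57.98 m
Pipe 2: V = 0.02082 m/s, Re = 1.45×10^4, ε/D = 9.03×10^-5, f = 0.02808, h_2 = f(L/D)V²/2g = 0.001845 m
Pipe 3: V = 0.02135 m/s, Re = 1.47×10^4, ε/D = 2.33×10^-4, f = 0.02821, h_3 = f(L/D)V²/2g = 0.002360 m
Series → Q common, losses add: H = Σh = 57.98 m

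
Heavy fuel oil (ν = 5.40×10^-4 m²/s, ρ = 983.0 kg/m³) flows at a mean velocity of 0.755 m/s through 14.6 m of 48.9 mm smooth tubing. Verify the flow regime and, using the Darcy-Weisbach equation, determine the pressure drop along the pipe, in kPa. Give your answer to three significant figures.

Δp ≈ 78.3 kPa

Re = VD/ν = 0.755·0.04890/5.40×10^-4 = 68.4 → laminar (Re < 2300)
f = 64/Re = 0.9361
h_f = f(L/D)V²/(2g) = 0.9361·(14.6/0.04890)·0.755²/(2·9.81) = 8.120 m
Δp = ρg·h_f = 983.0·9.81·8.120 = 78.30 kPa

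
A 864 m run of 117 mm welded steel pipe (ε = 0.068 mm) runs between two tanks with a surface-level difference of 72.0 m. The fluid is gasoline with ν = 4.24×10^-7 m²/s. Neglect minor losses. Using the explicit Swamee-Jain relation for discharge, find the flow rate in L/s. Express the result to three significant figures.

Swamee-Jain (Type II): Q = -0.965·√(gD⁵h_f/L)·ln[ε/(3.7D) + √(3.17ν²L/(gD³h_f))]
√(gD⁵h_f/L) = √(9.81·0.117⁵·72.0/864) = 0.004234
ε/(3.7D) = 1.57×10^-4; √(3.17ν²L/(gD³h_f)) = 2.09×10^-5
Q = -0.965·0.004234·ln(1.779×10^-4) = 0.03527 m³/s
Check: V = 3.28 m/s, Re = 9.05×10^5, f = 0.01788, h_f = 72.4 m ≈ 72.0 m ✓

Q ≈ 35.3 L/s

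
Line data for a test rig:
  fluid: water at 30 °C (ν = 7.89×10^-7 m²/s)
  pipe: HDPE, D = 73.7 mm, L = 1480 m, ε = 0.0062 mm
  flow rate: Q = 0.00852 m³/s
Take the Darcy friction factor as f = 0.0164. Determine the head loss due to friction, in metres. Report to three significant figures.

V = 4Q/(πD²) = 4·0.00852/(π·0.0737²) = 1.997 m/s
h_f = f(L/D)V²/(2g) = 0.01640·(1480/0.0737)·1.997²/(2·9.81) = 66.95 m

h_f ≈ 67.0 m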